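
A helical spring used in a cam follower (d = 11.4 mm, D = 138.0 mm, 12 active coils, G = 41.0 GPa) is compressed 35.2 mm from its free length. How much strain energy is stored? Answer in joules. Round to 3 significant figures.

k = Gd⁴/(8D³N_a) = (41.0×10³)(11.4⁴)/(8·138.0³·12) = 2.7447 N/mm
U = ½kδ² = 0.5 × 2.7447 × 35.2² = 1700.4 N·mm = 1.7004 J

1.70 J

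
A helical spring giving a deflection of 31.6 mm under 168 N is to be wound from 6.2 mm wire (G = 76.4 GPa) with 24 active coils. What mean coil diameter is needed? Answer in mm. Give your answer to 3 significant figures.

48.0 mm

Required rate k = F/δ = 168/31.6 = 5.3165 N/mm
D = (Gd⁴/(8N_a·k))^(1/3) = (76.4×10³·6.2⁴/(8·24·5.3165))^(1/3)
  = (110595)^(1/3) = 48.0005 mm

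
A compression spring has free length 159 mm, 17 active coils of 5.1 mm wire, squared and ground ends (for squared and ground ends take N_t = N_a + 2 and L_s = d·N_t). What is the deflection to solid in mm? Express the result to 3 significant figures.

N_t = 19; L_s = 5.1·19 = 96.9 mm
δ_solid = L₀ − L_s = 159 − 96.9 = 62.1 mm

62.1 mm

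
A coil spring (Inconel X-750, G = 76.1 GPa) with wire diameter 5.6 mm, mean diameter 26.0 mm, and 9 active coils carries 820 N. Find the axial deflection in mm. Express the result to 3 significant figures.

13.9 mm

k = Gd⁴/(8D³N_a) = (76.1×10³)(5.6⁴)/(8·26.0³·9) = 59.14 N/mm
δ = F/k = 820 / 59.14 = 13.865 mm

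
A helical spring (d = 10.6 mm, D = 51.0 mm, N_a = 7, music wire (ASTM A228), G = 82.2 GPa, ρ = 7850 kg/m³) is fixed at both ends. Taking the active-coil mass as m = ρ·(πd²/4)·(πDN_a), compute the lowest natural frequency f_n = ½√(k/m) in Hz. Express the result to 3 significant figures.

212 Hz

k = Gd⁴/(8D³N_a) = (82.2×10³)(10.6⁴)/(8·51.0³·7) = 139.7 N/mm = 1.397e+05 N/m
Wire length L = πDN_a = π·51.0·7 = 1121.5 mm
m = ρ·(πd²/4)·L = 7850 × 88.247×10⁻⁶ m² × 1.1215 m = 0.77694 kg
f_n = ½√(k/m) = 0.5·√(1.397e+05/0.77694) = 0.5·√(1.7981e+05) = 212.02 Hz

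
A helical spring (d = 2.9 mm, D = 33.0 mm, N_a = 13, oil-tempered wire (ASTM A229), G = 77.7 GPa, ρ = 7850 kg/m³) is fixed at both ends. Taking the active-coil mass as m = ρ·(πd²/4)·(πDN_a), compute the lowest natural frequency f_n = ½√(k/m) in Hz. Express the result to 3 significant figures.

k = Gd⁴/(8D³N_a) = (77.7×10³)(2.9⁴)/(8·33.0³·13) = 1.4704 N/mm = 1470.4 N/m
Wire length L = πDN_a = π·33.0·13 = 1347.7 mm
m = ρ·(πd²/4)·L = 7850 × 6.6052×10⁻⁶ m² × 1.3477 m = 0.069882 kg
f_n = ½√(k/m) = 0.5·√(1470.4/0.069882) = 0.5·√(21041) = 72.528 Hz

72.5 Hz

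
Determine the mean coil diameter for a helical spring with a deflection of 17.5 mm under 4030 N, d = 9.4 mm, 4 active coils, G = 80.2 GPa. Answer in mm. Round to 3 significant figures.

44.0 mm

Required rate k = F/δ = 4030/17.5 = 230.29 N/mm
D = (Gd⁴/(8N_a·k))^(1/3) = (80.2×10³·9.4⁴/(8·4·230.29))^(1/3)
  = (84970.6)^(1/3) = 43.9632 mm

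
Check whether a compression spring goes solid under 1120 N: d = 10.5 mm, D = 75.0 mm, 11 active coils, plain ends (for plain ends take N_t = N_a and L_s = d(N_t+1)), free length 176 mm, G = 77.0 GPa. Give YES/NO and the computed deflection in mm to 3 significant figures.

k = Gd⁴/(8D³N_a) = (77.0×10³)(10.5⁴)/(8·75.0³·11) = 25.21 N/mm
N_t = 11; L_s = 10.5·12 = 126 mm; δ_solid = L₀ − L_s = 176 − 126 = 50 mm
δ = F/k = 1120/25.21 = 44.426 mm
δ < δ_solid → spring does not go solid

NO, δ = 44.4 mm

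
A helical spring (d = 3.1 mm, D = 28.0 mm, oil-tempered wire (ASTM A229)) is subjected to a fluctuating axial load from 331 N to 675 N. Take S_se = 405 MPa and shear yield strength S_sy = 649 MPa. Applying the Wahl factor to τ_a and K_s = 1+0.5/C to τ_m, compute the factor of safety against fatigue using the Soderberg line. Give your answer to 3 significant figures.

C = D/d = 28.0/3.1 = 9.0323; K_W = (4C−1)/(4C−4)+0.615/C = 1.1615; K_s = 1+0.5/C = 1.0554
F_a = (F_max−F_min)/2 = 172 N; F_m = (F_max+F_min)/2 = 503 N
τ_a = K_W·8F_aD/(πd³) = 1.1615 × 411.66 = 478.13 MPa
τ_m = K_s·8F_mD/(πd³) = 1.0554 × 1203.9 = 1270.5 MPa
Soderberg: 1/n_f = τ_a/S_se + τ_m/S_sy = 478.13/405 + 1270.5/649 = 1.18057 + 1.95765 = 3.1382
n_f = 1/3.1382 = 0.3187

0.319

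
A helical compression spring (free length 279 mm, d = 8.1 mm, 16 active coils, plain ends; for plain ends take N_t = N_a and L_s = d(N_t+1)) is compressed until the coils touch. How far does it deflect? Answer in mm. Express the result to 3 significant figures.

N_t = 16; L_s = 8.1·17 = 137.7 mm
δ_solid = L₀ − L_s = 279 − 137.7 = 141.3 mm

141 mm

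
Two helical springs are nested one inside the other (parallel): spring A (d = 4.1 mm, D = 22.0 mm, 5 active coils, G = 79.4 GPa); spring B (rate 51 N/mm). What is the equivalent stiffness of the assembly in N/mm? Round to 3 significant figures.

k_A = Gd⁴/(8D³N_a) = (79.4×10³)(4.1⁴)/(8·22.0³·5) = 52.678 N/mm
Parallel: k_eq = 52.678 + 51 = 103.68 N/mm

104 N/mm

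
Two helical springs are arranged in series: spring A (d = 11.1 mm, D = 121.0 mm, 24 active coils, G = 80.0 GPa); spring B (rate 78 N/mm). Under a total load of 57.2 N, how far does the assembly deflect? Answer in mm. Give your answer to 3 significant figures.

16.8 mm

k_A = Gd⁴/(8D³N_a) = (80.0×10³)(11.1⁴)/(8·121.0³·24) = 3.5705 N/mm
Series: 1/k_eq = 1/3.5705 + 1/78 = 0.2929; k_eq = 3.4142 N/mm
δ = F/k_eq = 57.2/3.4142 = 16.754 mm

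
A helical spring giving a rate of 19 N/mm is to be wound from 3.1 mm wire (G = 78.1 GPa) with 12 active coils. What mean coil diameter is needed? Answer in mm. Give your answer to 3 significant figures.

D = (Gd⁴/(8N_a·k))^(1/3) = (78.1×10³·3.1⁴/(8·12·19))^(1/3)
  = (3954.33)^(1/3) = 15.8134 mm

15.8 mm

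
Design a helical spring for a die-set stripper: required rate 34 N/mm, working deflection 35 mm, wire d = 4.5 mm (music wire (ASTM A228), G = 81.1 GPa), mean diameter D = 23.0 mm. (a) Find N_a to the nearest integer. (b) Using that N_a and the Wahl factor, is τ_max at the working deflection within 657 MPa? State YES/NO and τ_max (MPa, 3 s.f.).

N_a = Gd⁴/(8D³k) = (81.1×10³)(4.5⁴)/(8·23.0³·34) = 10.05 → N_a = 10
Actual rate k = Gd⁴/(8D³·10) = 34.166 N/mm
Working load F = kδ = 34.166·35 = 1195.8 N
C = 23.0/4.5 = 5.1111; K_W = (4C−1)/(4C−4)+0.615/C = 1.3028
τ_max = K_W·8FD/(πd³) = 1.3028·768.59 = 1001.3 MPa
τ_max > 657 MPa → exceeds allowable

(a) 10 coils; (b) NO, τ_max = 1000 MPa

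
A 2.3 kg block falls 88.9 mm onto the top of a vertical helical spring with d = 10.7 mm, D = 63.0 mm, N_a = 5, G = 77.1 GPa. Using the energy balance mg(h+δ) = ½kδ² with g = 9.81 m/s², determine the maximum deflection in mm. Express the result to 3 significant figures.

k = Gd⁴/(8D³N_a) = (77.1×10³)(10.7⁴)/(8·63.0³·5) = 101.04 N/mm
W = mg = 2.3 × 9.81 = 22.563 N
½kδ² − Wδ − Wh = 0 → δ = (W + √(W² + 2kWh))/k
δ = (22.563 + √(509.09 + 405356))/101.04 = (22.563 + 637.08)/101.04 = 6.5283 mm

6.53 mm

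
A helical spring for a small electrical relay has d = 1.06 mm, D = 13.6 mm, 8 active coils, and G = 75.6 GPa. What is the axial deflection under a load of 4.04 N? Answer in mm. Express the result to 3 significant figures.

k = Gd⁴/(8D³N_a) = (75.6×10³)(1.06⁴)/(8·13.6³·8) = 0.59286 N/mm
δ = F/k = 4.04 / 0.59286 = 6.8145 mm

6.81 mm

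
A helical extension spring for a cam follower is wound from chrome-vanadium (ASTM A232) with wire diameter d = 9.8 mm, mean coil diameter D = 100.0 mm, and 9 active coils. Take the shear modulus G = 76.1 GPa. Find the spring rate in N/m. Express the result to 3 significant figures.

k = Gd⁴/(8D³N_a) = (76.1×10³ × 9.8⁴) / (8 × 100.0³ × 9)
  = 7.01922e+08 / 7.2e+07 = 9.7489 N/mm = 9748.9 N/m

9750 N/m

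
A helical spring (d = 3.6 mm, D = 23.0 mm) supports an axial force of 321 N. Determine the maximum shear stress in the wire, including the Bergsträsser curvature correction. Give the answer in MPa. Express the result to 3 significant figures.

492 MPa

Spring index C = D/d = 23.0/3.6 = 6.3889
K_B = (4C+2)/(4C−3) = 27.556/22.556 = 1.2217
τ₀ = 8FD/(πd³) = 8·321·23.0/(π·3.6³) = 59064/146.57 = 402.96 MPa
τ_max = K·τ₀ = 1.2217 × 402.96 = 492.29 MPa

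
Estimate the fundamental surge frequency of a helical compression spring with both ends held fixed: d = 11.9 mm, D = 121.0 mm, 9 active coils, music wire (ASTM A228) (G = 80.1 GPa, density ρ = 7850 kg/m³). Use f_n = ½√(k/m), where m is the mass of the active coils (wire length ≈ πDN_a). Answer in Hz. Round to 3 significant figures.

k = Gd⁴/(8D³N_a) = (80.1×10³)(11.9⁴)/(8·121.0³·9) = 12.593 N/mm = 12593 N/m
Wire length L = πDN_a = π·121.0·9 = 3421.2 mm
m = ρ·(πd²/4)·L = 7850 × 111.22×10⁻⁶ m² × 3.4212 m = 2.987 kg
f_n = ½√(k/m) = 0.5·√(12593/2.987) = 0.5·√(4216) = 32.465 Hz

32.5 Hz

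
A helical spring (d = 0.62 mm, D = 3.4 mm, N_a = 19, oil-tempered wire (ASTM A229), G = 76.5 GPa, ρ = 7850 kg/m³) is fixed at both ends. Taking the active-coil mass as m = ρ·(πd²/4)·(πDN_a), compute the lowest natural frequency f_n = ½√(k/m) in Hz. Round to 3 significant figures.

k = Gd⁴/(8D³N_a) = (76.5×10³)(0.62⁴)/(8·3.4³·19) = 1.8921 N/mm = 1892.1 N/m
Wire length L = πDN_a = π·3.4·19 = 202.95 mm
m = ρ·(πd²/4)·L = 7850 × 0.30191×10⁻⁶ m² × 0.20295 m = 0.00048098 kg
f_n = ½√(k/m) = 0.5·√(1892.1/0.00048098) = 0.5·√(3.9339e+06) = 991.7 Hz

992 Hz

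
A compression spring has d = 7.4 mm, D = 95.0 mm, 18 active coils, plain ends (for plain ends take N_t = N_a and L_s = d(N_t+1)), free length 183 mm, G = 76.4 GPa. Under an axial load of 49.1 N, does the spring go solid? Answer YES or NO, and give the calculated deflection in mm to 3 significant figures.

NO, δ = 26.5 mm

k = Gd⁴/(8D³N_a) = (76.4×10³)(7.4⁴)/(8·95.0³·18) = 1.8556 N/mm
N_t = 18; L_s = 7.4·19 = 140.6 mm; δ_solid = L₀ − L_s = 183 − 140.6 = 42.4 mm
δ = F/k = 49.1/1.8556 = 26.46 mm
δ < δ_solid → spring does not go solid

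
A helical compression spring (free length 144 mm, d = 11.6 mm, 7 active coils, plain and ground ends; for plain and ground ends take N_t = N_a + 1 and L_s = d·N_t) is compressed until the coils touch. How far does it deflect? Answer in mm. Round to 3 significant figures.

51.2 mm

N_t = 8; L_s = 11.6·8 = 92.8 mm
δ_solid = L₀ − L_s = 144 − 92.8 = 51.2 mm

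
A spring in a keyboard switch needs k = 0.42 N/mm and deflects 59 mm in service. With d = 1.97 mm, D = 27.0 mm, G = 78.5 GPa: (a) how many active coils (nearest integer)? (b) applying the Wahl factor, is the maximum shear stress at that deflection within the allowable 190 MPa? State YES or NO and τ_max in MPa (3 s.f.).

(a) 18 coils; (b) NO, τ_max = 244 MPa

N_a = Gd⁴/(8D³k) = (78.5×10³)(1.97⁴)/(8·27.0³·0.42) = 17.88 → N_a = 18
Actual rate k = Gd⁴/(8D³·18) = 0.41714 N/mm
Working load F = kδ = 0.41714·59 = 24.611 N
C = 27.0/1.97 = 13.7056; K_W = (4C−1)/(4C−4)+0.615/C = 1.1039
τ_max = K_W·8FD/(πd³) = 1.1039·221.33 = 244.33 MPa
τ_max > 190 MPa → exceeds allowable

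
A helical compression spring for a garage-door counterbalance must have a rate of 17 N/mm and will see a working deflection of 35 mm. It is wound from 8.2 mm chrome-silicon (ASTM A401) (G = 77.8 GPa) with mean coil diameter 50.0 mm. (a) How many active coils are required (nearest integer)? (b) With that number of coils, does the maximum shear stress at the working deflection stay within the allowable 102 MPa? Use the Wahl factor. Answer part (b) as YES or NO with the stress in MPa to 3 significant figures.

N_a = Gd⁴/(8D³k) = (77.8×10³)(8.2⁴)/(8·50.0³·17) = 20.69 → N_a = 21
Actual rate k = Gd⁴/(8D³·21) = 16.75 N/mm
Working load F = kδ = 16.75·35 = 586.25 N
C = 50.0/8.2 = 6.0976; K_W = (4C−1)/(4C−4)+0.615/C = 1.2480
τ_max = K_W·8FD/(πd³) = 1.2480·135.38 = 168.95 MPa
τ_max > 102 MPa → exceeds allowable

(a) 21 coils; (b) NO, τ_max = 169 MPa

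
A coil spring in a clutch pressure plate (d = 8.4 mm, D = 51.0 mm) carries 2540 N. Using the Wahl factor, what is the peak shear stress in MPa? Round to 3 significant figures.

695 MPa

Spring index C = D/d = 51.0/8.4 = 6.0714
K_W = (4C−1)/(4C−4) + 0.615/C = 23.286/20.286 + 0.1013 = 1.2492
τ₀ = 8FD/(πd³) = 8·2540·51.0/(π·8.4³) = 1.03632e+06/1862 = 556.55 MPa
τ_max = K·τ₀ = 1.2492 × 556.55 = 695.24 MPa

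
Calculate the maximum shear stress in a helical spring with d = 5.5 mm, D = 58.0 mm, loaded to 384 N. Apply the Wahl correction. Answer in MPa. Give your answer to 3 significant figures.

388 MPa

Spring index C = D/d = 58.0/5.5 = 10.5455
K_W = (4C−1)/(4C−4) + 0.615/C = 41.182/38.182 + 0.0583 = 1.1369
τ₀ = 8FD/(πd³) = 8·384·58.0/(π·5.5³) = 178176/522.68 = 340.89 MPa
τ_max = K·τ₀ = 1.1369 × 340.89 = 387.55 MPa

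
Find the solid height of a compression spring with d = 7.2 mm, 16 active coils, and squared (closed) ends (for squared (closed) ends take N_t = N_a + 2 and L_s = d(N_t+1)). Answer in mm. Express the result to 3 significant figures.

137 mm

squared (closed) ends: N_t = N_a + 2 = 16 + 2 = 18
L_s = d·(N_t+1) = 7.2 × 19 = 136.8 mm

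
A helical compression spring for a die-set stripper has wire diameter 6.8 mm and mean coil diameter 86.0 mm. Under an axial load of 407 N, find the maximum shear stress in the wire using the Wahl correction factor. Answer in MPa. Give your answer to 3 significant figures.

Spring index C = D/d = 86.0/6.8 = 12.6471
K_W = (4C−1)/(4C−4) + 0.615/C = 49.588/46.588 + 0.0486 = 1.1130
τ₀ = 8FD/(πd³) = 8·407·86.0/(π·6.8³) = 280016/987.82 = 283.47 MPa
τ_max = K·τ₀ = 1.1130 × 283.47 = 315.51 MPa

316 MPa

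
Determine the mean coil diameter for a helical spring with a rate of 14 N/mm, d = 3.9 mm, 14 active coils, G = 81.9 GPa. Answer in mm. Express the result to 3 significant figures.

D = (Gd⁴/(8N_a·k))^(1/3) = (81.9×10³·3.9⁴/(8·14·14))^(1/3)
  = (12083.6)^(1/3) = 22.9473 mm

22.9 mm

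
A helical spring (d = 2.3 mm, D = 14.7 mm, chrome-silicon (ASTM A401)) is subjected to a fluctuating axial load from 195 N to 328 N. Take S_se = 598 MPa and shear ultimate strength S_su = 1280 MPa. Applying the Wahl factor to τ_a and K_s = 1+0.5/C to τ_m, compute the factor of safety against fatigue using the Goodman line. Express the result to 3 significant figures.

0.909

C = D/d = 14.7/2.3 = 6.3913; K_W = (4C−1)/(4C−4)+0.615/C = 1.2353; K_s = 1+0.5/C = 1.0782
F_a = (F_max−F_min)/2 = 66.5 N; F_m = (F_max+F_min)/2 = 261.5 N
τ_a = K_W·8F_aD/(πd³) = 1.2353 × 204.6 = 252.74 MPa
τ_m = K_s·8F_mD/(πd³) = 1.0782 × 804.54 = 867.48 MPa
Goodman: 1/n_f = τ_a/S_se + τ_m/S_su = 252.74/598 + 867.48/1280 = 0.42265 + 0.67772 = 1.1004
n_f = 1/1.1004 = 0.9088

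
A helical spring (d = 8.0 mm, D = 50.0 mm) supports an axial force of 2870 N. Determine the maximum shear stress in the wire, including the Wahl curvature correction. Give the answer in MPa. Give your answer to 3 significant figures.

886 MPa

Spring index C = D/d = 50.0/8.0 = 6.2500
K_W = (4C−1)/(4C−4) + 0.615/C = 24.000/21.000 + 0.0984 = 1.2413
τ₀ = 8FD/(πd³) = 8·2870·50.0/(π·8.0³) = 1.148e+06/1608.5 = 713.71 MPa
τ_max = K·τ₀ = 1.2413 × 713.71 = 885.9 MPa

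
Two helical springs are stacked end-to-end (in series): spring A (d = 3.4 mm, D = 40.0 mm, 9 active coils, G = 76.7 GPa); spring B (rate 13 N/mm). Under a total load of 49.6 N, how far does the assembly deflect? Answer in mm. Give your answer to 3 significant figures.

26.1 mm

k_A = Gd⁴/(8D³N_a) = (76.7×10³)(3.4⁴)/(8·40.0³·9) = 2.2243 N/mm
Series: 1/k_eq = 1/2.2243 + 1/13 = 0.5265; k_eq = 1.8993 N/mm
δ = F/k_eq = 49.6/1.8993 = 26.114 mm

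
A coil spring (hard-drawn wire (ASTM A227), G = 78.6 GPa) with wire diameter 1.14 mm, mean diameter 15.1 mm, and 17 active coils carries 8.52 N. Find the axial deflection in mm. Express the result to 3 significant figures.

30.1 mm

k = Gd⁴/(8D³N_a) = (78.6×10³)(1.14⁴)/(8·15.1³·17) = 0.28351 N/mm
δ = F/k = 8.52 / 0.28351 = 30.052 mm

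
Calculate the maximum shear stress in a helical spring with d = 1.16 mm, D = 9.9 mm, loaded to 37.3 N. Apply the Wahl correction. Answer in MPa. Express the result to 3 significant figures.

Spring index C = D/d = 9.9/1.16 = 8.5345
K_W = (4C−1)/(4C−4) + 0.615/C = 33.138/30.138 + 0.0721 = 1.1716
τ₀ = 8FD/(πd³) = 8·37.3·9.9/(π·1.16³) = 2954.16/4.9037 = 602.43 MPa
τ_max = K·τ₀ = 1.1716 × 602.43 = 705.81 MPa

706 MPa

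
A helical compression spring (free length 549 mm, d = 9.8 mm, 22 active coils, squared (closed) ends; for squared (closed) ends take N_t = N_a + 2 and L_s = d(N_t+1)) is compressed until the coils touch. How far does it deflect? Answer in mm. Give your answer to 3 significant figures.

304 mm

N_t = 24; L_s = 9.8·25 = 245 mm
δ_solid = L₀ − L_s = 549 − 245 = 304 mm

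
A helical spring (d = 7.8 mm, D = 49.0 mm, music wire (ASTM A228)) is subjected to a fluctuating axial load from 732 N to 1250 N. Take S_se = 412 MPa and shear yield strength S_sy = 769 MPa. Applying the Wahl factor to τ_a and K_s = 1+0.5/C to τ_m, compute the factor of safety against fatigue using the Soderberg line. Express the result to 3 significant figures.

C = D/d = 49.0/7.8 = 6.2821; K_W = (4C−1)/(4C−4)+0.615/C = 1.2399; K_s = 1+0.5/C = 1.0796
F_a = (F_max−F_min)/2 = 259 N; F_m = (F_max+F_min)/2 = 991 N
τ_a = K_W·8F_aD/(πd³) = 1.2399 × 68.101 = 84.437 MPa
τ_m = K_s·8F_mD/(πd³) = 1.0796 × 260.57 = 281.31 MPa
Soderberg: 1/n_f = τ_a/S_se + τ_m/S_sy = 84.437/412 + 281.31/769 = 0.20495 + 0.36581 = 0.57076
n_f = 1/0.57076 = 1.752

1.75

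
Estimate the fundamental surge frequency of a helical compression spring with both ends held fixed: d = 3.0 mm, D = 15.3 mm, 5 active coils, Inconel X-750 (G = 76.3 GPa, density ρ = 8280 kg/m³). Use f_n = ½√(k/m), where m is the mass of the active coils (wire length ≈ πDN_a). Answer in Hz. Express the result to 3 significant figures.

k = Gd⁴/(8D³N_a) = (76.3×10³)(3.0⁴)/(8·15.3³·5) = 43.14 N/mm = 43140 N/m
Wire length L = πDN_a = π·15.3·5 = 240.33 mm
m = ρ·(πd²/4)·L = 8280 × 7.0686×10⁻⁶ m² × 0.24033 m = 0.014066 kg
f_n = ½√(k/m) = 0.5·√(43140/0.014066) = 0.5·√(3.0669e+06) = 875.63 Hz

876 Hz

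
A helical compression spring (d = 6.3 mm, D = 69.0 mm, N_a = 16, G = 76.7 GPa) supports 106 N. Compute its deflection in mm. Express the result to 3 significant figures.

k = Gd⁴/(8D³N_a) = (76.7×10³)(6.3⁴)/(8·69.0³·16) = 2.8734 N/mm
δ = F/k = 106 / 2.8734 = 36.89 mm

36.9 mm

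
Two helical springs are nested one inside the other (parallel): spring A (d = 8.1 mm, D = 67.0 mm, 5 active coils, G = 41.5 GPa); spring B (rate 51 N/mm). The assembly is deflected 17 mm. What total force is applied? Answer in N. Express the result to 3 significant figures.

k_A = Gd⁴/(8D³N_a) = (41.5×10³)(8.1⁴)/(8·67.0³·5) = 14.849 N/mm
Parallel: k_eq = 14.849 + 51 = 65.849 N/mm
F = k_eq·δ = 65.849·17 = 1119.4 N

1120 N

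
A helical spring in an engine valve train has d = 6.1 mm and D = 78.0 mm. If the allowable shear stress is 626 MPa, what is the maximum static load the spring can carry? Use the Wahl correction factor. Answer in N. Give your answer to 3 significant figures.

C = D/d = 78.0/6.1 = 12.7869
K_W = (4C−1)/(4C−4) + 0.615/C = 50.148/47.148 + 0.0481 = 1.1117
τ_max = K·8FD/(πd³) → F_max = τ_allow·πd³/(8DK)
F_max = 626·π·6.1³/(8·78.0·1.1117) = 4.4639e+05/693.72 = 643.47 N

643 N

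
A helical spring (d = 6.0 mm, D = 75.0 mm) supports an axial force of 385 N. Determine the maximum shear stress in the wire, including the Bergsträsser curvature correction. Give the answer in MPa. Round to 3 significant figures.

377 MPa

Spring index C = D/d = 75.0/6.0 = 12.5000
K_B = (4C+2)/(4C−3) = 52.000/47.000 = 1.1064
τ₀ = 8FD/(πd³) = 8·385·75.0/(π·6.0³) = 231000/678.58 = 340.41 MPa
τ_max = K·τ₀ = 1.1064 × 340.41 = 376.63 MPa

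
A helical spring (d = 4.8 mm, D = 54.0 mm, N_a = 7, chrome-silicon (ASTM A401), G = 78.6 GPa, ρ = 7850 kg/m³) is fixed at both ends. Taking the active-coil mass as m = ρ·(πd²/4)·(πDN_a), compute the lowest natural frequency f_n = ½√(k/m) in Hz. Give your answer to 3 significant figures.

k = Gd⁴/(8D³N_a) = (78.6×10³)(4.8⁴)/(8·54.0³·7) = 4.7317 N/mm = 4731.7 N/m
Wire length L = πDN_a = π·54.0·7 = 1187.5 mm
m = ρ·(πd²/4)·L = 7850 × 18.096×10⁻⁶ m² × 1.1875 m = 0.16869 kg
f_n = ½√(k/m) = 0.5·√(4731.7/0.16869) = 0.5·√(28050) = 83.741 Hz

83.7 Hz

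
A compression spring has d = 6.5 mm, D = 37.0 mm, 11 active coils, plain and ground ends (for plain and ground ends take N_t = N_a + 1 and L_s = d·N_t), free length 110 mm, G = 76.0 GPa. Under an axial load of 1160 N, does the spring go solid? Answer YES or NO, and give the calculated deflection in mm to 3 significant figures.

YES, δ = 38.1 mm

k = Gd⁴/(8D³N_a) = (76.0×10³)(6.5⁴)/(8·37.0³·11) = 30.435 N/mm
N_t = 12; L_s = 6.5·12 = 78 mm; δ_solid = L₀ − L_s = 110 − 78 = 32 mm
δ = F/k = 1160/30.435 = 38.113 mm
δ ≥ δ_solid → spring goes solid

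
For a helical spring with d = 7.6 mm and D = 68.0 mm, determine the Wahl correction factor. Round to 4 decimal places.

C = D/d = 68.0/7.6 = 8.9474
K_W = (4C−1)/(4C−4) + 0.615/C = 34.789/31.789 + 0.0687 = 1.1631

1.1631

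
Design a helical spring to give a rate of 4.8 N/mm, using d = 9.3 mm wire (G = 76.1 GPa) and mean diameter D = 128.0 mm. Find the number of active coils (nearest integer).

N_a = Gd⁴/(8D³k) = (76.1×10³ × 9.3⁴)/(8 × 128.0³ × 4.8)
    = 5.69268e+08 / 8.05306e+07 = 7.069 → 7 coils

7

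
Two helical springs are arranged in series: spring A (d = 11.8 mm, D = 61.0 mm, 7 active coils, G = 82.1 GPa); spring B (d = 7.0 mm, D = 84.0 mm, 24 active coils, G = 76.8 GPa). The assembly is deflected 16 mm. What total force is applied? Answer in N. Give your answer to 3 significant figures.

k_A = Gd⁴/(8D³N_a) = (82.1×10³)(11.8⁴)/(8·61.0³·7) = 125.23 N/mm
k_B = Gd⁴/(8D³N_a) = (76.8×10³)(7.0⁴)/(8·84.0³·24) = 1.6204 N/mm
Series: 1/k_eq = 1/125.23 + 1/1.6204 = 0.62513; k_eq = 1.5997 N/mm
F = k_eq·δ = 1.5997·16 = 25.595 N

25.6 N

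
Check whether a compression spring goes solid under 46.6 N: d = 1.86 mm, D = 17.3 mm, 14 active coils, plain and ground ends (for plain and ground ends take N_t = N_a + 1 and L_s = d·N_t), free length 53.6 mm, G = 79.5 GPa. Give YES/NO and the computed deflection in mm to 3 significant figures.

k = Gd⁴/(8D³N_a) = (79.5×10³)(1.86⁴)/(8·17.3³·14) = 1.6408 N/mm
N_t = 15; L_s = 1.86·15 = 27.9 mm; δ_solid = L₀ − L_s = 53.6 − 27.9 = 25.7 mm
δ = F/k = 46.6/1.6408 = 28.4 mm
δ ≥ δ_solid → spring goes solid

YES, δ = 28.4 mm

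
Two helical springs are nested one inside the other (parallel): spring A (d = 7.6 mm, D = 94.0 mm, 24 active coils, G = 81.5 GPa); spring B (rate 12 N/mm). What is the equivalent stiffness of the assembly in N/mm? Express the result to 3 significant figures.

13.7 N/mm

k_A = Gd⁴/(8D³N_a) = (81.5×10³)(7.6⁴)/(8·94.0³·24) = 1.705 N/mm
Parallel: k_eq = 1.705 + 12 = 13.705 N/mm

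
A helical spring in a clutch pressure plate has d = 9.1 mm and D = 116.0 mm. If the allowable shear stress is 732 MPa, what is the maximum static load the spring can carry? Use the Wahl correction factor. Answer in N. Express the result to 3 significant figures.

C = D/d = 116.0/9.1 = 12.7473
K_W = (4C−1)/(4C−4) + 0.615/C = 49.989/46.989 + 0.0482 = 1.1121
τ_max = K·8FD/(πd³) → F_max = τ_allow·πd³/(8DK)
F_max = 732·π·9.1³/(8·116.0·1.1121) = 1.7329e+06/1032 = 1679.2 N

1680 N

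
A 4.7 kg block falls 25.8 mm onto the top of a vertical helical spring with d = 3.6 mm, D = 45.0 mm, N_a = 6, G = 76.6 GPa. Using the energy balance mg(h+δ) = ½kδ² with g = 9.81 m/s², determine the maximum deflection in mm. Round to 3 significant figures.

k = Gd⁴/(8D³N_a) = (76.6×10³)(3.6⁴)/(8·45.0³·6) = 2.9414 N/mm
W = mg = 4.7 × 9.81 = 46.107 N
½kδ² − Wδ − Wh = 0 → δ = (W + √(W² + 2kWh))/k
δ = (46.107 + √(2125.9 + 6998.04))/2.9414 = (46.107 + 95.519)/2.9414 = 48.149 mm

48.1 mm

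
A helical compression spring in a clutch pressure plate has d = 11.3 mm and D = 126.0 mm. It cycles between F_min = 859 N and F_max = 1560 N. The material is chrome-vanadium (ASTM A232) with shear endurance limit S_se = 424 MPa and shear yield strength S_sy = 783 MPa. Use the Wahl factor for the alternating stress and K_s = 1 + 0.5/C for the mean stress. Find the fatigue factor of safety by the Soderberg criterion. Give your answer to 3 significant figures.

1.77

C = D/d = 126.0/11.3 = 11.1504; K_W = (4C−1)/(4C−4)+0.615/C = 1.1290; K_s = 1+0.5/C = 1.0448
F_a = (F_max−F_min)/2 = 350.5 N; F_m = (F_max+F_min)/2 = 1209.5 N
τ_a = K_W·8F_aD/(πd³) = 1.1290 × 77.941 = 87.998 MPa
τ_m = K_s·8F_mD/(πd³) = 1.0448 × 268.96 = 281.02 MPa
Soderberg: 1/n_f = τ_a/S_se + τ_m/S_sy = 87.998/424 + 281.02/783 = 0.20754 + 0.35890 = 0.56644
n_f = 1/0.56644 = 1.765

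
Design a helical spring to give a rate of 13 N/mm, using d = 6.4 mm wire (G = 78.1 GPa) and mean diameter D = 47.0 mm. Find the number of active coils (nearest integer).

12

N_a = Gd⁴/(8D³k) = (78.1×10³ × 6.4⁴)/(8 × 47.0³ × 13)
    = 1.3103e+08 / 1.07976e+07 = 12.14 → 12 coils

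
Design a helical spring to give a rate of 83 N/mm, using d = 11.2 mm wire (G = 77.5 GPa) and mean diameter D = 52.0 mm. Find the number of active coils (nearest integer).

13

N_a = Gd⁴/(8D³k) = (77.5×10³ × 11.2⁴)/(8 × 52.0³ × 83)
    = 1.21948e+09 / 9.33637e+07 = 13.06 → 13 coils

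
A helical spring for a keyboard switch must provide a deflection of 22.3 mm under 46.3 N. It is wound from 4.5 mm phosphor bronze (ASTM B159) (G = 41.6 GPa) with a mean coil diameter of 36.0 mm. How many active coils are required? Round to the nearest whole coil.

Required rate k = F/δ = 46.3/22.3 = 2.0762 N/mm
N_a = Gd⁴/(8D³k) = (41.6×10³ × 4.5⁴)/(8 × 36.0³ × 2.0762)
    = 1.70586e+07 / 774950 = 22.01 → 22 coils

22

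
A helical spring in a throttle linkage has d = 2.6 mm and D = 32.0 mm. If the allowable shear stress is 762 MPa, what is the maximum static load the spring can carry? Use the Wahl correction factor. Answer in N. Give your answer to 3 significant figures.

C = D/d = 32.0/2.6 = 12.3077
K_W = (4C−1)/(4C−4) + 0.615/C = 48.231/45.231 + 0.0500 = 1.1163
τ_max = K·8FD/(πd³) → F_max = τ_allow·πd³/(8DK)
F_max = 762·π·2.6³/(8·32.0·1.1163) = 42075/285.77 = 147.23 N

147 N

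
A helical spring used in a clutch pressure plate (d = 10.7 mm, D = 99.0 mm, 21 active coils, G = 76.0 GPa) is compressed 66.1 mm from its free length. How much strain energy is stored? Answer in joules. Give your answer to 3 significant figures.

k = Gd⁴/(8D³N_a) = (76.0×10³)(10.7⁴)/(8·99.0³·21) = 6.1113 N/mm
U = ½kδ² = 0.5 × 6.1113 × 66.1² = 13351 N·mm = 13.351 J

13.4 J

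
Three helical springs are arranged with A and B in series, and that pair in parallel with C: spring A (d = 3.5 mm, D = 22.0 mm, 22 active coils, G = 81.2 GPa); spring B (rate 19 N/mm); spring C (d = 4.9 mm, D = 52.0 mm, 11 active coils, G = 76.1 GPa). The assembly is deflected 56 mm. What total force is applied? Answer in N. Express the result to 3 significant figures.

470 N

k_A = Gd⁴/(8D³N_a) = (81.2×10³)(3.5⁴)/(8·22.0³·22) = 6.502 N/mm
k_C = Gd⁴/(8D³N_a) = (76.1×10³)(4.9⁴)/(8·52.0³·11) = 3.5455 N/mm
Springs A,B series: k_AB = 1/(1/6.502+1/19) = 4.8443 N/mm; parallel with C: k_eq = 4.8443+3.5455 = 8.3897 N/mm
F = k_eq·δ = 8.3897·56 = 469.83 N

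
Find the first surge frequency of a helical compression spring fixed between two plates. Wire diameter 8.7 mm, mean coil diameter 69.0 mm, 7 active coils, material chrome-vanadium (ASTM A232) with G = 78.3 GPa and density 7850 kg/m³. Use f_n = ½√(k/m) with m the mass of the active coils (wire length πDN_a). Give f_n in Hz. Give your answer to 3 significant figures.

92.8 Hz

k = Gd⁴/(8D³N_a) = (78.3×10³)(8.7⁴)/(8·69.0³·7) = 24.384 N/mm = 24384 N/m
Wire length L = πDN_a = π·69.0·7 = 1517.4 mm
m = ρ·(πd²/4)·L = 7850 × 59.447×10⁻⁶ m² × 1.5174 m = 0.7081 kg
f_n = ½√(k/m) = 0.5·√(24384/0.7081) = 0.5·√(34436) = 92.784 Hz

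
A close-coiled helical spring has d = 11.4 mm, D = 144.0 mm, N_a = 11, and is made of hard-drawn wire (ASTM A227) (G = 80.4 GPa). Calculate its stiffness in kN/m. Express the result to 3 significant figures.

5.17 kN/m

k = Gd⁴/(8D³N_a) = (80.4×10³ × 11.4⁴) / (8 × 144.0³ × 11)
  = 1.35792e+09 / 2.62767e+08 = 5.1678 N/mm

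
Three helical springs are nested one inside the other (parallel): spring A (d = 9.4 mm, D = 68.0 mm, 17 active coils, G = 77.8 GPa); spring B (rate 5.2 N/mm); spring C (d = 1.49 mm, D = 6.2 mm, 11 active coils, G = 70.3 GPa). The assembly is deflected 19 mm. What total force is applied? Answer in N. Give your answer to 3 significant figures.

683 N

k_A = Gd⁴/(8D³N_a) = (77.8×10³)(9.4⁴)/(8·68.0³·17) = 14.204 N/mm
k_C = Gd⁴/(8D³N_a) = (70.3×10³)(1.49⁴)/(8·6.2³·11) = 16.521 N/mm
Parallel: k_eq = 14.204 + 5.2 + 16.521 = 35.926 N/mm
F = k_eq·δ = 35.926·19 = 682.59 N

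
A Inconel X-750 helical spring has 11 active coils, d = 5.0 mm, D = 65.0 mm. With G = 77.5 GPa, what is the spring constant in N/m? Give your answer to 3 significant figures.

2000 N/m

k = Gd⁴/(8D³N_a) = (77.5×10³ × 5.0⁴) / (8 × 65.0³ × 11)
  = 4.84375e+07 / 2.4167e+07 = 2.0043 N/mm = 2004.3 N/m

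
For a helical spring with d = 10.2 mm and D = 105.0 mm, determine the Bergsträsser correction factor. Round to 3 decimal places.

1.131

C = D/d = 105.0/10.2 = 10.2941
K_B = (4C+2)/(4C−3) = 43.176/38.176 = 1.1310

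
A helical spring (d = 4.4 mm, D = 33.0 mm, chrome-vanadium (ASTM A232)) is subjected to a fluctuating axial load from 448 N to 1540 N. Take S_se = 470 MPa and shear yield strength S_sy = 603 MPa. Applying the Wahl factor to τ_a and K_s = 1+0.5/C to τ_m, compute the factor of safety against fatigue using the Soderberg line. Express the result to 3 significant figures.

0.322

C = D/d = 33.0/4.4 = 7.5000; K_W = (4C−1)/(4C−4)+0.615/C = 1.1974; K_s = 1+0.5/C = 1.0667
F_a = (F_max−F_min)/2 = 546 N; F_m = (F_max+F_min)/2 = 994 N
τ_a = K_W·8F_aD/(πd³) = 1.1974 × 538.63 = 644.94 MPa
τ_m = K_s·8F_mD/(πd³) = 1.0667 × 980.58 = 1046 MPa
Soderberg: 1/n_f = τ_a/S_se + τ_m/S_sy = 644.94/470 + 1046/603 = 1.37222 + 1.73458 = 3.1068
n_f = 1/3.1068 = 0.3219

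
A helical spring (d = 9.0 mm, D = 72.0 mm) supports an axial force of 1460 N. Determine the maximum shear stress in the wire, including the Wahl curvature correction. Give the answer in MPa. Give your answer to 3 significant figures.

Spring index C = D/d = 72.0/9.0 = 8.0000
K_W = (4C−1)/(4C−4) + 0.615/C = 31.000/28.000 + 0.0769 = 1.1840
τ₀ = 8FD/(πd³) = 8·1460·72.0/(π·9.0³) = 840960/2290.2 = 367.2 MPa
τ_max = K·τ₀ = 1.1840 × 367.2 = 434.77 MPa

435 MPa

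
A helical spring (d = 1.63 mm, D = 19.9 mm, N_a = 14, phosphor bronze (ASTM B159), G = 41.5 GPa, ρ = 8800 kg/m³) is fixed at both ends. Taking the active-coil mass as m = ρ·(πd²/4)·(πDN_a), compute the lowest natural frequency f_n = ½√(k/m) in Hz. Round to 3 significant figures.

71.9 Hz

k = Gd⁴/(8D³N_a) = (41.5×10³)(1.63⁴)/(8·19.9³·14) = 0.33191 N/mm = 331.91 N/m
Wire length L = πDN_a = π·19.9·14 = 875.25 mm
m = ρ·(πd²/4)·L = 8800 × 2.0867×10⁻⁶ m² × 0.87525 m = 0.016072 kg
f_n = ½√(k/m) = 0.5·√(331.91/0.016072) = 0.5·√(20651) = 71.852 Hz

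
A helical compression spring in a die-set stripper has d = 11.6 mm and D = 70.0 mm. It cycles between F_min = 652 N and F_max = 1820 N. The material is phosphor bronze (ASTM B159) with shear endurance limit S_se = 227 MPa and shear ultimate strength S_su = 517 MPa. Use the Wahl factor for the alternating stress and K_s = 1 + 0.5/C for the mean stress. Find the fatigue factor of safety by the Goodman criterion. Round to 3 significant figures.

1.51

C = D/d = 70.0/11.6 = 6.0345; K_W = (4C−1)/(4C−4)+0.615/C = 1.2509; K_s = 1+0.5/C = 1.0829
F_a = (F_max−F_min)/2 = 584 N; F_m = (F_max+F_min)/2 = 1236 N
τ_a = K_W·8F_aD/(πd³) = 1.2509 × 66.693 = 83.425 MPa
τ_m = K_s·8F_mD/(πd³) = 1.0829 × 141.15 = 152.85 MPa
Goodman: 1/n_f = τ_a/S_se + τ_m/S_su = 83.425/227 + 152.85/517 = 0.36751 + 0.29564 = 0.66315
n_f = 1/0.66315 = 1.508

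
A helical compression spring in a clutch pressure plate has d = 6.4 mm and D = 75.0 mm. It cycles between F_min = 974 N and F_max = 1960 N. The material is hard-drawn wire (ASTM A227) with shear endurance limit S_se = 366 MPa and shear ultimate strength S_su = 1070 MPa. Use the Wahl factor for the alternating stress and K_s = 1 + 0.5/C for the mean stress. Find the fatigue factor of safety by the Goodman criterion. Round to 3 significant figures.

0.467

C = D/d = 75.0/6.4 = 11.7188; K_W = (4C−1)/(4C−4)+0.615/C = 1.1225; K_s = 1+0.5/C = 1.0427
F_a = (F_max−F_min)/2 = 493 N; F_m = (F_max+F_min)/2 = 1467 N
τ_a = K_W·8F_aD/(πd³) = 1.1225 × 359.18 = 403.16 MPa
τ_m = K_s·8F_mD/(πd³) = 1.0427 × 1068.8 = 1114.4 MPa
Goodman: 1/n_f = τ_a/S_se + τ_m/S_su = 403.16/366 + 1114.4/1070 = 1.10153 + 1.04149 = 2.143
n_f = 1/2.143 = 0.4666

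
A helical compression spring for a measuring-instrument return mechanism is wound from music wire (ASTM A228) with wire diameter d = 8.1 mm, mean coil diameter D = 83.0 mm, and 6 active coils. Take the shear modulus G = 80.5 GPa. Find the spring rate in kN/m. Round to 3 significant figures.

12.6 kN/m

k = Gd⁴/(8D³N_a) = (80.5×10³ × 8.1⁴) / (8 × 83.0³ × 6)
  = 3.46526e+08 / 2.74458e+07 = 12.626 N/mm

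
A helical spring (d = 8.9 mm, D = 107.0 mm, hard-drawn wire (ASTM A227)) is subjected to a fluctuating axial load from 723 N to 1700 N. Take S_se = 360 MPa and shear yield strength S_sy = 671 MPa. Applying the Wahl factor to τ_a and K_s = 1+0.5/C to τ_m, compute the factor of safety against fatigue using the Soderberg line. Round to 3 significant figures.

C = D/d = 107.0/8.9 = 12.0225; K_W = (4C−1)/(4C−4)+0.615/C = 1.1192; K_s = 1+0.5/C = 1.0416
F_a = (F_max−F_min)/2 = 488.5 N; F_m = (F_max+F_min)/2 = 1211.5 N
τ_a = K_W·8F_aD/(πd³) = 1.1192 × 188.81 = 211.31 MPa
τ_m = K_s·8F_mD/(πd³) = 1.0416 × 468.25 = 487.72 MPa
Soderberg: 1/n_f = τ_a/S_se + τ_m/S_sy = 211.31/360 + 487.72/671 = 0.58698 + 0.72686 = 1.3138
n_f = 1/1.3138 = 0.7611

0.761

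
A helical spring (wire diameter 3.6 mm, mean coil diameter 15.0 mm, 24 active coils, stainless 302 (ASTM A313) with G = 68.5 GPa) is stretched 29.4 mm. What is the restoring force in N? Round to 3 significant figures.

522 N

k = Gd⁴/(8D³N_a) = (68.5×10³)(3.6⁴)/(8·15.0³·24) = 17.755 N/mm
F = k·δ = 17.755 × 29.4 = 522 N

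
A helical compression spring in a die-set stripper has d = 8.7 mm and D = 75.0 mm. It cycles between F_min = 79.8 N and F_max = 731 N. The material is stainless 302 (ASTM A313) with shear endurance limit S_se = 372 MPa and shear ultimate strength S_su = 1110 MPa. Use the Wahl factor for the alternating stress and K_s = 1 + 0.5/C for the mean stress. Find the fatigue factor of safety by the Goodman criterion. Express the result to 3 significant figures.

C = D/d = 75.0/8.7 = 8.6207; K_W = (4C−1)/(4C−4)+0.615/C = 1.1698; K_s = 1+0.5/C = 1.0580
F_a = (F_max−F_min)/2 = 325.6 N; F_m = (F_max+F_min)/2 = 405.4 N
τ_a = K_W·8F_aD/(πd³) = 1.1698 × 94.434 = 110.46 MPa
τ_m = K_s·8F_mD/(πd³) = 1.0580 × 117.58 = 124.4 MPa
Goodman: 1/n_f = τ_a/S_se + τ_m/S_su = 110.46/372 + 124.4/1110 = 0.29695 + 0.11207 = 0.40902
n_f = 1/0.40902 = 2.445

2.44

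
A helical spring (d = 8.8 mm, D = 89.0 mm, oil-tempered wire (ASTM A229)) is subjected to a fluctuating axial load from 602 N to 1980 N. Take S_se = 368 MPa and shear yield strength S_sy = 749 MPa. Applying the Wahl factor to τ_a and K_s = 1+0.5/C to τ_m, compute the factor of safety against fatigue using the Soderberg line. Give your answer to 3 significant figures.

0.761

C = D/d = 89.0/8.8 = 10.1136; K_W = (4C−1)/(4C−4)+0.615/C = 1.1431; K_s = 1+0.5/C = 1.0494
F_a = (F_max−F_min)/2 = 689 N; F_m = (F_max+F_min)/2 = 1291 N
τ_a = K_W·8F_aD/(πd³) = 1.1431 × 229.14 = 261.93 MPa
τ_m = K_s·8F_mD/(πd³) = 1.0494 × 429.35 = 450.57 MPa
Soderberg: 1/n_f = τ_a/S_se + τ_m/S_sy = 261.93/368 + 450.57/749 = 0.71177 + 0.60157 = 1.3133
n_f = 1/1.3133 = 0.7614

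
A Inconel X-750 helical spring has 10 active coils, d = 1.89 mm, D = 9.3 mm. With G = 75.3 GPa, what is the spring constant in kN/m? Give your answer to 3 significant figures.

14.9 kN/m

k = Gd⁴/(8D³N_a) = (75.3×10³ × 1.89⁴) / (8 × 9.3³ × 10)
  = 960820 / 64348.6 = 14.931 N/mm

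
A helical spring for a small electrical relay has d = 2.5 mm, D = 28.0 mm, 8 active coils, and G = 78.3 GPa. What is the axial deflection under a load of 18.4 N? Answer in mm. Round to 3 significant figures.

k = Gd⁴/(8D³N_a) = (78.3×10³)(2.5⁴)/(8·28.0³·8) = 2.177 N/mm
δ = F/k = 18.4 / 2.177 = 8.4518 mm

8.45 mm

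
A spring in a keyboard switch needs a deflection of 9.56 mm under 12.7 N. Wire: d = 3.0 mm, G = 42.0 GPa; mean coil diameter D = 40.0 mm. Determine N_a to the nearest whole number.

5

Required rate k = F/δ = 12.7/9.56 = 1.3285 N/mm
N_a = Gd⁴/(8D³k) = (42.0×10³ × 3.0⁴)/(8 × 40.0³ × 1.3285)
    = 3.402e+06 / 680167 = 5.002 → 5 coils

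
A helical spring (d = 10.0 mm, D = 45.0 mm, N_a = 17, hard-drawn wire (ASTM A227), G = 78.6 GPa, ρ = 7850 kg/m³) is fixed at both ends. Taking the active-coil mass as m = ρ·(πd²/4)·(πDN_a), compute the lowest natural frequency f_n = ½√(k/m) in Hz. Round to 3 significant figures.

k = Gd⁴/(8D³N_a) = (78.6×10³)(10.0⁴)/(8·45.0³·17) = 63.423 N/mm = 63423 N/m
Wire length L = πDN_a = π·45.0·17 = 2403.3 mm
m = ρ·(πd²/4)·L = 7850 × 78.54×10⁻⁶ m² × 2.4033 m = 1.4817 kg
f_n = ½√(k/m) = 0.5·√(63423/1.4817) = 0.5·√(42803) = 103.44 Hz

103 Hz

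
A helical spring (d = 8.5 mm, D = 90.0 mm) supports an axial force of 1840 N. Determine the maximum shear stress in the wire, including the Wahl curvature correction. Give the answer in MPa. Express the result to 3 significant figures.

Spring index C = D/d = 90.0/8.5 = 10.5882
K_W = (4C−1)/(4C−4) + 0.615/C = 41.353/38.353 + 0.0581 = 1.1363
τ₀ = 8FD/(πd³) = 8·1840·90.0/(π·8.5³) = 1.3248e+06/1929.3 = 686.66 MPa
τ_max = K·τ₀ = 1.1363 × 686.66 = 780.26 MPa

780 MPa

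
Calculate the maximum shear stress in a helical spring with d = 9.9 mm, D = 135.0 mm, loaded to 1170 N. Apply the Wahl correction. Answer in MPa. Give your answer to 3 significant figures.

Spring index C = D/d = 135.0/9.9 = 13.6364
K_W = (4C−1)/(4C−4) + 0.615/C = 53.545/50.545 + 0.0451 = 1.1045
τ₀ = 8FD/(πd³) = 8·1170·135.0/(π·9.9³) = 1.2636e+06/3048.3 = 414.53 MPa
τ_max = K·τ₀ = 1.1045 × 414.53 = 457.83 MPa

458 MPa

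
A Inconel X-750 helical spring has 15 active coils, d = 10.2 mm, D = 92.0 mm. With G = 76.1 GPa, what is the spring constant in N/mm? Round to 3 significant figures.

8.82 N/mm

k = Gd⁴/(8D³N_a) = (76.1×10³ × 10.2⁴) / (8 × 92.0³ × 15)
  = 8.23731e+08 / 9.34426e+07 = 8.8154 N/mm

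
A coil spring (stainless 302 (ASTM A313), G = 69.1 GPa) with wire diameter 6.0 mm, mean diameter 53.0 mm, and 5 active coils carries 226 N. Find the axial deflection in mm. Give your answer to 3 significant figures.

15.0 mm

k = Gd⁴/(8D³N_a) = (69.1×10³)(6.0⁴)/(8·53.0³·5) = 15.038 N/mm
δ = F/k = 226 / 15.038 = 15.028 mm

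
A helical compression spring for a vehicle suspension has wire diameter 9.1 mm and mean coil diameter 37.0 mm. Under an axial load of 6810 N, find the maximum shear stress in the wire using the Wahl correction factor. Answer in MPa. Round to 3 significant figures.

1190 MPa

Spring index C = D/d = 37.0/9.1 = 4.0659
K_W = (4C−1)/(4C−4) + 0.615/C = 15.264/12.264 + 0.1513 = 1.3959
τ₀ = 8FD/(πd³) = 8·6810·37.0/(π·9.1³) = 2.01576e+06/2367.4 = 851.46 MPa
τ_max = K·τ₀ = 1.3959 × 851.46 = 1188.5 MPa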